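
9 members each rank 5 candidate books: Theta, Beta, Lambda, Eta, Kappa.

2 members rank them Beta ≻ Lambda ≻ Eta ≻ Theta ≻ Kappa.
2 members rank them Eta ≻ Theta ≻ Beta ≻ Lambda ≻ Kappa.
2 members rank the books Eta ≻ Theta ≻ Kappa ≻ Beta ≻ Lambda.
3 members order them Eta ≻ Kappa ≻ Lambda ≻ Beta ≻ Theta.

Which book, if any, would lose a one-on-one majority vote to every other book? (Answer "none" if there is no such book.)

Pairwise majorities:
Theta vs Beta: Theta preferred on 2+2 = 4 ballots; Beta wins 5–4.
Theta vs Lambda: Theta preferred on 2+2 = 4 ballots; Lambda wins 5–4.
Theta vs Eta: Eta wins 9–0.
Theta vs Kappa: 6 to 3, Theta.
Beta vs Lambda: Beta is ranked higher on 2+2+2 = 6 ballots, Lambda on 3. Beta wins 6–3.
Beta vs Eta: Beta preferred on 2 ballots; Eta wins 7–2.
Beta vs Kappa: Beta preferred on 2+2 = 4 ballots; Kappa wins 5–4.
Lambda vs Eta: 2 to 7, Eta.
Lambda vs Kappa: Kappa, 5–4.
Eta–Kappa: Eta 9–0.
Each book has at least one pairwise win (Theta beats Kappa; Beta beats Theta; Lambda beats Theta; Eta beats Theta; Kappa beats Beta) — no Condorcet loser.

none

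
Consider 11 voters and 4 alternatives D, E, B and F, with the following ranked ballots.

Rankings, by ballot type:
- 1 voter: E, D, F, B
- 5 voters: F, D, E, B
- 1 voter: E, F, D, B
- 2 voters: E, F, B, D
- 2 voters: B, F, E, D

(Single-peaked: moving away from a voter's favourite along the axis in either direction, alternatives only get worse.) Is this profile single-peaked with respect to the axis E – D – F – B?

no

Axis positions: E=1, D=2, F=3, B=4.
Ballot type 1 (peak E at position 1): ranking walks positions 1-2-3-4, expanding outward from the peak — single-peaked.
Ballot type 2 (peak F at position 3): ranking walks positions 3-2-1-4, expanding outward from the peak — single-peaked.
Ballot type 3: ranking walks positions 1-3-2-4; F is ranked above D even though D lies between F and the peak E on the axis — preferences dip and rise again. Not single-peaked.
Ballot type 4: ranking walks positions 1-3-4-2; F is ranked above D even though D lies between F and the peak E on the axis — preferences dip and rise again. Not single-peaked.
Ballot type 5: ranking walks positions 4-3-1-2; E is ranked above D even though D lies between E and the peak B on the axis — preferences dip and rise again. Not single-peaked.
Ballot type 3 violates single-peakedness, so the profile is not single-peaked on this axis.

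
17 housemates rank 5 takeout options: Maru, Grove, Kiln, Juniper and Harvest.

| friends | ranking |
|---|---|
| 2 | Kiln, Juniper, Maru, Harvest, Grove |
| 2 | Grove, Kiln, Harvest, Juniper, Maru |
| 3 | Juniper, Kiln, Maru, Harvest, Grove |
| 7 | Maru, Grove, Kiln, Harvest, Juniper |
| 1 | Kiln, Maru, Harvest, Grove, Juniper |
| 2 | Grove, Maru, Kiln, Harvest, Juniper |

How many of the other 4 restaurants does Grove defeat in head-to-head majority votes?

3

Grove against each rival (17 friends):
Grove vs Maru: Maru wins 13–4.
Grove–Kiln: Grove 11–6.
Grove vs Juniper: Grove, 12–5.
Grove vs Harvest: Grove wins 11–6.
Grove beats Kiln, Juniper, Harvest; loses to Maru — 3 pairwise wins.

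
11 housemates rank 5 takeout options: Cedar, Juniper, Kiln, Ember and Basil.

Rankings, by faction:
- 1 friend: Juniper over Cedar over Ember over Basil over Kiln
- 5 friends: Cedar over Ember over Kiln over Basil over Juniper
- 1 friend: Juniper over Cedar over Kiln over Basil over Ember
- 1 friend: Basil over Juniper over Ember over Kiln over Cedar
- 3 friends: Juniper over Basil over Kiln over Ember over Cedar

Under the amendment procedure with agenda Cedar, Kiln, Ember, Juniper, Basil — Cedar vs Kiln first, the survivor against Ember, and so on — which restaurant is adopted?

Basil

Round 1: Cedar vs Kiln — 7–4, Cedar advances.
Round 2: Cedar vs Ember — 7–4, Cedar advances.
Round 3: Cedar vs Juniper — 5–6, Juniper advances.
Round 4: Juniper vs Basil — 5–6, Basil advances.
The agenda winner is Basil.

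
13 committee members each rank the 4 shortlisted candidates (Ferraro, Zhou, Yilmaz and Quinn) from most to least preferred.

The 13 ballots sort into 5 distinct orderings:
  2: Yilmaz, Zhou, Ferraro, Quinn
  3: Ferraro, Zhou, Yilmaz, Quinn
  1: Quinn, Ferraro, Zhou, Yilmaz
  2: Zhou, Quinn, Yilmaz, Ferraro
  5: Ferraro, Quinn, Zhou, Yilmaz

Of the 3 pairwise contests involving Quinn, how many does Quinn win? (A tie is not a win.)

1

Quinn against each rival (13 committee members):
Quinn vs Ferraro: 1+2 = 3 for Quinn, 10 for Ferraro — Ferraro by 10–3.
Quinn vs Zhou: 6 to 7, Zhou.
Quinn vs Yilmaz: Quinn wins 8–5.
Quinn beats Yilmaz; loses to Ferraro, Zhou — 1 pairwise win.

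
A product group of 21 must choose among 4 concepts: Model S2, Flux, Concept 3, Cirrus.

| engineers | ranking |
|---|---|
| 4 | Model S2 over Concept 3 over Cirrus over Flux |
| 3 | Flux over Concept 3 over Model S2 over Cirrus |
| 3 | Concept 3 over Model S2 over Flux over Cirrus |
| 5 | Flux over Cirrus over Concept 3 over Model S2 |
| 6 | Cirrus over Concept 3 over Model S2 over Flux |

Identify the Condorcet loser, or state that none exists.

Head-to-head results (21 engineers):
Model S2 vs Flux: Model S2 is ranked higher on 4+3+6 = 13 ballots, Flux on 8. Model S2 wins 13–8.
Model S2 vs Concept 3: Model S2 preferred on 4 ballots; Concept 3 wins 17–4.
Model S2–Cirrus: Cirrus 11–10.
Flux vs Concept 3: 8 to 13, Concept 3.
Flux vs Cirrus: Flux, 11–10.
Concept 3 vs Cirrus: Cirrus wins 11–10.
No design is winless: Model S2 beats Flux; Flux beats Cirrus; Concept 3 beats Model S2; Cirrus beats Model S2. There is no Condorcet loser.

none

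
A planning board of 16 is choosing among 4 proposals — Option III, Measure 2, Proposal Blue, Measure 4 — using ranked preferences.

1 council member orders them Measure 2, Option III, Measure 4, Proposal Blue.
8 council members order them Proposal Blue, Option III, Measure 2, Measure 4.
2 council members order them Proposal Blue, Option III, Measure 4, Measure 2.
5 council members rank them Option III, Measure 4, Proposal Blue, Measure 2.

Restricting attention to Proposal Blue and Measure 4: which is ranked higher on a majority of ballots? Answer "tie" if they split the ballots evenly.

Ballots ranking Proposal Blue above Measure 4: 8 + 2 = 10.
Ballots ranking Measure 4 above Proposal Blue: 16 − 10 = 6.
Proposal Blue wins the head-to-head 10–6.

Proposal Blue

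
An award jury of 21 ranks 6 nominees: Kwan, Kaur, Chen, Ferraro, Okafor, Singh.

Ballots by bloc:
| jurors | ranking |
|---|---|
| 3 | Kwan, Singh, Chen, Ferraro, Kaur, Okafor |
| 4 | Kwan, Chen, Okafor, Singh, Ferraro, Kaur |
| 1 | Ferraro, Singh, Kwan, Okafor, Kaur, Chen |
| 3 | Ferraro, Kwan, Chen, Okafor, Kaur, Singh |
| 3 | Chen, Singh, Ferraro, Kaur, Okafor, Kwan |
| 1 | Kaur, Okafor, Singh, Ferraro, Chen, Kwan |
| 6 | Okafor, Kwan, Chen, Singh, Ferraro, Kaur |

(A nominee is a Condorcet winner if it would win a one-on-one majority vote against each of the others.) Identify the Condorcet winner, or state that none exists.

Kwan

Check each pair by majority over 21 ballots:
Kwan–Kaur: Kwan 17–4.
Kwan–Chen: Kwan 17–4.
Kwan–Ferraro: Kwan 13–8.
Kwan vs Okafor: Kwan wins 11–10.
Kwan vs Singh: Kwan, 16–5.
Kaur vs Chen: Chen wins 19–2.
Kaur–Ferraro: Ferraro 20–1.
Kaur vs Okafor: Okafor, 14–7.
Kaur vs Singh: Singh wins 17–4.
Chen vs Ferraro: Chen, 16–5.
Chen–Okafor: Chen 13–8.
Chen vs Singh: Chen, 16–5.
Ferraro vs Okafor: Okafor, 11–10.
Ferraro vs Singh: Singh wins 17–4.
Okafor vs Singh: Okafor wins 14–7.
Only Kwan has no losses; Kwan is the Condorcet winner.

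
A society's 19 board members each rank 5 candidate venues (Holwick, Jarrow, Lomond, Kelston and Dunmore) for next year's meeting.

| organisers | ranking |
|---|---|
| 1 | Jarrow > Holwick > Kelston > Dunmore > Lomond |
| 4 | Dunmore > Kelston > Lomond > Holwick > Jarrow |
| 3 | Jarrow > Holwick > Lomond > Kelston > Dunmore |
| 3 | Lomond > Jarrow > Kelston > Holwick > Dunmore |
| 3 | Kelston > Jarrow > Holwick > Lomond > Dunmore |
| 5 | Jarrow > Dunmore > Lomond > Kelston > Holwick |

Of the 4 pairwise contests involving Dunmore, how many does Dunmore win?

Dunmore against each rival (19 organisers):
Dunmore vs Holwick: Holwick, 10–9.
Dunmore vs Jarrow: 4 to 15, Jarrow.
Dunmore vs Lomond: Dunmore, 10–9.
Dunmore vs Kelston: Kelston, 10–9.
Dunmore beats Lomond; loses to Holwick, Jarrow, Kelston — 1 pairwise win.

1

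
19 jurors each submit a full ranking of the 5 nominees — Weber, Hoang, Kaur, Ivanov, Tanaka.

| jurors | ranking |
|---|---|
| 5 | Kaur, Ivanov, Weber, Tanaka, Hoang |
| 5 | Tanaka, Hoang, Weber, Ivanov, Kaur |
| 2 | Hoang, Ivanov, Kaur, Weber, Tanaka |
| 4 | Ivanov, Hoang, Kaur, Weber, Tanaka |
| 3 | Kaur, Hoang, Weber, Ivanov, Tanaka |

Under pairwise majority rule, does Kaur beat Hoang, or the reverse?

Hoang

Ballots ranking Kaur above Hoang: 5 + 3 = 8.
Ballots ranking Hoang above Kaur: 19 − 8 = 11.
Hoang wins the head-to-head 11–8.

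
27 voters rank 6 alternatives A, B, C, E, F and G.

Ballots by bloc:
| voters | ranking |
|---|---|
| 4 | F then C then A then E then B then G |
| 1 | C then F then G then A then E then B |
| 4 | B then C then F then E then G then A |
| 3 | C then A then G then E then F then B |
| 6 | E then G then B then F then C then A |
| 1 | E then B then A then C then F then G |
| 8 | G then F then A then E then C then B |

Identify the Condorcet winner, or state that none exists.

Head-to-head results (27 voters):
A vs B: A, 16–11.
A–C: C 18–9.
A–E: A 16–11.
A vs F: F wins 23–4.
A vs G: A is ranked higher on 4+3+1 = 8 ballots, G on 19. G wins 19–8.
B vs C: C wins 16–11.
B vs E: 4 for B, 23 for E — E by 23–4.
B vs F: B preferred on 4+6+1 = 11 ballots; F wins 16–11.
B–G: G 18–9.
C vs E: E, 15–12.
C vs F: F, 18–9.
C vs G: G wins 14–13.
E vs F: E is ranked higher on 3+6+1 = 10 ballots, F on 17. F wins 17–10.
E vs G: 15 to 12, E.
F vs G: F is ranked higher on 4+1+4+1 = 10 ballots, G on 17. G wins 17–10.
Every alternative loses at least once (A loses to C; B loses to A; C loses to E; E loses to A; F loses to G; G loses to E). The majority relation contains the cycle A → E → C → A, so there is no Condorcet winner.

none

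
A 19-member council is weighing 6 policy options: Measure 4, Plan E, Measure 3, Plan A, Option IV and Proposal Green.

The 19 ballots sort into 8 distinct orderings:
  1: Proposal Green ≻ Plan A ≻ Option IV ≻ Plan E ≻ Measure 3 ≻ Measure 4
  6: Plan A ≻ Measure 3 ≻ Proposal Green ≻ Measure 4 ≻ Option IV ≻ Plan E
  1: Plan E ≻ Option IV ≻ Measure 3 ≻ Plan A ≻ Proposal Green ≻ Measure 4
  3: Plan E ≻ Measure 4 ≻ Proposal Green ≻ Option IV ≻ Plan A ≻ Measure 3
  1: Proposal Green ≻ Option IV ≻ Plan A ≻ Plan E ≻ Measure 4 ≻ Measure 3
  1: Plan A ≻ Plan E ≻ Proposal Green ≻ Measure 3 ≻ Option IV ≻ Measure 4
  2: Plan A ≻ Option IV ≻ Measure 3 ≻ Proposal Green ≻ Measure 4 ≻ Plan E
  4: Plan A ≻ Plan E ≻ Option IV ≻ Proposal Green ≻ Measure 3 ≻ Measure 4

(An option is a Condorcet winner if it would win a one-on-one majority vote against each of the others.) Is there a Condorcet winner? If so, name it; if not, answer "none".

Plan A

Pairwise majorities:
Measure 4 vs Plan E: 6+2 = 8 for Measure 4, 11 for Plan E — Plan E by 11–8.
Measure 4 vs Measure 3: 3+1 = 4 for Measure 4, 15 for Measure 3 — Measure 3 by 15–4.
Measure 4 vs Plan A: Measure 4 preferred on 3 ballots; Plan A wins 16–3.
Measure 4 vs Option IV: Measure 4 preferred on 6+3 = 9 ballots; Option IV wins 10–9.
Measure 4 vs Proposal Green: Measure 4 preferred on 3 ballots; Proposal Green wins 16–3.
Plan E vs Measure 3: 11 to 8, Plan E.
Plan E vs Plan A: Plan E preferred on 1+3 = 4 ballots; Plan A wins 15–4.
Plan E vs Option IV: Plan E preferred on 1+3+1+4 = 9 ballots; Option IV wins 10–9.
Plan E vs Proposal Green: 9 to 10, Proposal Green.
Measure 3 vs Plan A: Measure 3 preferred on 1 ballot; Plan A wins 18–1.
Measure 3 vs Option IV: 7 to 12, Option IV.
Measure 3 vs Proposal Green: Measure 3 preferred on 6+1+2 = 9 ballots; Proposal Green wins 10–9.
Plan A vs Option IV: Plan A is ranked higher on 1+6+1+2+4 = 14 ballots, Option IV on 5. Plan A wins 14–5.
Plan A vs Proposal Green: Plan A is ranked higher on 6+1+1+2+4 = 14 ballots, Proposal Green on 5. Plan A wins 14–5.
Option IV vs Proposal Green: Option IV preferred on 1+2+4 = 7 ballots; Proposal Green wins 12–7.
Only Plan A has no losses; Plan A is the Condorcet winner.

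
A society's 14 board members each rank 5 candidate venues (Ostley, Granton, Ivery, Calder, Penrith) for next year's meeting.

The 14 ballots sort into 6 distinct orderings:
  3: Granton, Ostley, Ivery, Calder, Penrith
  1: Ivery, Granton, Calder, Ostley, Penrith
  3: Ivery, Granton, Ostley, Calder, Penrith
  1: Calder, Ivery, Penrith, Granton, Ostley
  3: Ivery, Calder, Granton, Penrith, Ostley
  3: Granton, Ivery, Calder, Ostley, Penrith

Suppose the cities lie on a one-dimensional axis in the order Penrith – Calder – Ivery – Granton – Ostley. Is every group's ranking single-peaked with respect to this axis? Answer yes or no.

Axis positions: Penrith=1, Calder=2, Ivery=3, Granton=4, Ostley=5.
Group 1 (peak Granton at position 4): ranking walks positions 4-5-3-2-1, expanding outward from the peak — single-peaked.
Group 2 (peak Ivery at position 3): ranking walks positions 3-4-2-5-1, expanding outward from the peak — single-peaked.
Group 3 (peak Ivery at position 3): ranking walks positions 3-4-5-2-1, expanding outward from the peak — single-peaked.
Group 4 (peak Calder at position 2): ranking walks positions 2-3-1-4-5, expanding outward from the peak — single-peaked.
Group 5 (peak Ivery at position 3): ranking walks positions 3-2-4-1-5, expanding outward from the peak — single-peaked.
Group 6 (peak Granton at position 4): ranking walks positions 4-3-2-5-1, expanding outward from the peak — single-peaked.
Every ranking is single-peaked on this axis.

yes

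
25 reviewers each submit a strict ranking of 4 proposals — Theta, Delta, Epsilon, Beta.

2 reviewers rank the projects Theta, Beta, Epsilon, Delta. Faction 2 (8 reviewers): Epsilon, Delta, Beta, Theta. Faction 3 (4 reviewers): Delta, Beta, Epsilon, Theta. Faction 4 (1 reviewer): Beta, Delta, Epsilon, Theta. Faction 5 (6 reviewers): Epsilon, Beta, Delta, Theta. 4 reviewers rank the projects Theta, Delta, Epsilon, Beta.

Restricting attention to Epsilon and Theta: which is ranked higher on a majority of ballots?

Epsilon

Ballots ranking Epsilon above Theta: 8 + 4 + 1 + 6 = 19.
Ballots ranking Theta above Epsilon: 25 − 19 = 6.
Epsilon wins the head-to-head 19–6.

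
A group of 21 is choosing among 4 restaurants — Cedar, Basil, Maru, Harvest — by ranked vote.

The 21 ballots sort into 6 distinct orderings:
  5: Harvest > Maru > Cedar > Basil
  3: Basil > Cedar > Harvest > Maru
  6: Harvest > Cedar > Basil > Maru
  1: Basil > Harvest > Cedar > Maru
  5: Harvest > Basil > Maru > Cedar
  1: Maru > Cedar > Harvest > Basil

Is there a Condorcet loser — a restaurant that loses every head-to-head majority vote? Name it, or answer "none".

none

Head-to-head results (21 friends):
Cedar–Basil: Cedar 12–9.
Cedar vs Maru: Maru wins 11–10.
Cedar–Harvest: Harvest 17–4.
Basil vs Maru: Basil wins 15–6.
Basil vs Harvest: Harvest, 17–4.
Maru vs Harvest: Maru preferred on 1 ballot; Harvest wins 20–1.
No restaurant is winless: Cedar beats Basil; Basil beats Maru; Maru beats Cedar; Harvest beats Cedar. There is no Condorcet loser.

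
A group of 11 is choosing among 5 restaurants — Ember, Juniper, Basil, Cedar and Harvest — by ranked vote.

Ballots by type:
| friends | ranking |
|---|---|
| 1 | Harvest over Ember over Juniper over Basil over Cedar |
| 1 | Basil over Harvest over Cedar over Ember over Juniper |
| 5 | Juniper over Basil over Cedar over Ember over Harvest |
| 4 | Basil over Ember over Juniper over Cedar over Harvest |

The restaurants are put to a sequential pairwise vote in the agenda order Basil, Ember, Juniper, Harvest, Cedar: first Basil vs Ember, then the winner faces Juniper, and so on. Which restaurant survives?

Round 1: Basil vs Ember — 10–1, Basil advances.
Round 2: Basil vs Juniper — 5–6, Juniper advances.
Round 3: Juniper vs Harvest — 9–2, Juniper advances.
Round 4: Juniper vs Cedar — 10–1, Juniper advances.
Juniper survives the agenda.

Juniper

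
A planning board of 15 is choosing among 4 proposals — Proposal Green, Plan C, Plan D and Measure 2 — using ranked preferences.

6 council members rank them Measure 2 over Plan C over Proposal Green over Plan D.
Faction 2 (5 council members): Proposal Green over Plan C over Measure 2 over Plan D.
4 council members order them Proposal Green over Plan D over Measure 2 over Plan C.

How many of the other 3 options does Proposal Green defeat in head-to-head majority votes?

3

Proposal Green against each rival (15 council members):
Proposal Green vs Plan C: 9 to 6, Proposal Green.
Proposal Green vs Plan D: 6+5+4 = 15 for Proposal Green, 0 for Plan D — Proposal Green by 15–0.
Proposal Green vs Measure 2: 5+4 = 9 for Proposal Green, 6 for Measure 2 — Proposal Green by 9–6.
Proposal Green beats Plan C, Plan D, Measure 2 — 3 pairwise wins.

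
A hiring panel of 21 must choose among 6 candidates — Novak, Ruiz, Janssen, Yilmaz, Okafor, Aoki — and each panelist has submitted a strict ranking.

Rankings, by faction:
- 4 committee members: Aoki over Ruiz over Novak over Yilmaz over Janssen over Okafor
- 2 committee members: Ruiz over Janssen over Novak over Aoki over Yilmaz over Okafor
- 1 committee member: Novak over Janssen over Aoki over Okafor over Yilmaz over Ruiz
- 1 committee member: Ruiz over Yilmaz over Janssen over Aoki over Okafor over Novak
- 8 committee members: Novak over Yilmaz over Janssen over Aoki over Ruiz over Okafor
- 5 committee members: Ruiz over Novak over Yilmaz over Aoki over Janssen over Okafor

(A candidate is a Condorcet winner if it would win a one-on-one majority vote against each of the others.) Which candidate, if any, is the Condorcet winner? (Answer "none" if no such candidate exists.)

none

Pairwise majorities:
Novak vs Ruiz: Ruiz, 12–9.
Novak–Janssen: Novak 18–3.
Novak vs Yilmaz: Novak preferred on 4+2+1+8+5 = 20 ballots; Novak wins 20–1.
Novak vs Okafor: 20 to 1, Novak.
Novak vs Aoki: Novak is ranked higher on 2+1+8+5 = 16 ballots, Aoki on 5. Novak wins 16–5.
Ruiz vs Janssen: Ruiz, 12–9.
Ruiz vs Yilmaz: Ruiz, 12–9.
Ruiz vs Okafor: Ruiz is ranked higher on 4+2+1+8+5 = 20 ballots, Okafor on 1. Ruiz wins 20–1.
Ruiz vs Aoki: 8 to 13, Aoki.
Janssen vs Yilmaz: Yilmaz, 18–3.
Janssen vs Okafor: Janssen, 21–0.
Janssen vs Aoki: Janssen wins 12–9.
Yilmaz vs Okafor: Yilmaz wins 20–1.
Yilmaz–Aoki: Yilmaz 14–7.
Okafor vs Aoki: 0 to 21, Aoki.
Every candidate loses at least once (Novak loses to Ruiz; Ruiz loses to Aoki; Janssen loses to Novak; Yilmaz loses to Novak; Okafor loses to Novak; Aoki loses to Novak). The majority relation contains the cycle Novak > Aoki > Ruiz > Novak, so there is no Condorcet winner.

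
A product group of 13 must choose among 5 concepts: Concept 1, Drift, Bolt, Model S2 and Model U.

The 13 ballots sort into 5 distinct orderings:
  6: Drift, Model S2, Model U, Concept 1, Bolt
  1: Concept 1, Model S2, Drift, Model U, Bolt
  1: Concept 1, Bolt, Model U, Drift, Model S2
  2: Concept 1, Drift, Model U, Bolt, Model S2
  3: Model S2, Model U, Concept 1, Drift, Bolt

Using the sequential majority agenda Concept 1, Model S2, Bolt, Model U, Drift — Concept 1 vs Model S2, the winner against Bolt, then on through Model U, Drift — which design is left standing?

Drift

Round 1: Concept 1 vs Model S2 — 4–9, Model S2 advances.
Round 2: Model S2 vs Bolt — 10–3, Model S2 advances.
Round 3: Model S2 vs Model U — 10–3, Model S2 advances.
Round 4: Model S2 vs Drift — 4–9, Drift advances.
Drift survives the agenda.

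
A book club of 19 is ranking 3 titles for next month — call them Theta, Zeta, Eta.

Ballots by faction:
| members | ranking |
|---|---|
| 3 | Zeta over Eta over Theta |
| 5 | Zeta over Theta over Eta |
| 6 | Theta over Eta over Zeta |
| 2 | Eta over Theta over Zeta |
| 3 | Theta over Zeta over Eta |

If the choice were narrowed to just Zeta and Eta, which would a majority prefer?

Zeta

Ballots ranking Zeta above Eta: 3 + 5 + 3 = 11.
Ballots ranking Eta above Zeta: 19 − 11 = 8.
Zeta wins the head-to-head 11–8.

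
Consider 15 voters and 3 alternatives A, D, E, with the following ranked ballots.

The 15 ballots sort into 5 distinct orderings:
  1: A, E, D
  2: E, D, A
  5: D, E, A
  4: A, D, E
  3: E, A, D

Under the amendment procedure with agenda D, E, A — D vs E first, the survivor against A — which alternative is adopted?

A

Round 1: D vs E — 9–6, D advances.
Round 2: D vs A — 7–8, A advances.
A survives the agenda.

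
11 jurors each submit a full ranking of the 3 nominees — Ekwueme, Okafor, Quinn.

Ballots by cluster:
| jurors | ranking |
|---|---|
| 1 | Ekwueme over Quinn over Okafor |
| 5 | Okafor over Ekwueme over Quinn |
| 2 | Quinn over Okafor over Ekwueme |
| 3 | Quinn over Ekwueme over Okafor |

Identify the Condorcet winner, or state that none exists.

none

Check each pair by majority over 11 ballots:
Ekwueme vs Okafor: Okafor wins 7–4.
Ekwueme vs Quinn: 6 to 5, Ekwueme.
Okafor vs Quinn: 5 to 6, Quinn.
Each nominee drops at least one matchup (Ekwueme loses to Okafor; Okafor loses to Quinn; Quinn loses to Ekwueme); the cycle Ekwueme beats Quinn beats Okafor beats Ekwueme rules out a Condorcet winner.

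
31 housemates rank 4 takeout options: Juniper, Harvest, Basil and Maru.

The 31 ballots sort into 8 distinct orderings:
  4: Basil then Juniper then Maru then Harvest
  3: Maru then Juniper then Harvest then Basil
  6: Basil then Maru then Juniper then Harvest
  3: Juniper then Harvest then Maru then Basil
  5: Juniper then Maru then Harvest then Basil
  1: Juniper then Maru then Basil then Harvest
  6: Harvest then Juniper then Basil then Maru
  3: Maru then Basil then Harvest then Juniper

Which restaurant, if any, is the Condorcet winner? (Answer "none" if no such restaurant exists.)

Pairwise majorities:
Juniper–Harvest: Juniper 22–9.
Juniper vs Basil: Juniper, 18–13.
Juniper vs Maru: Juniper wins 19–12.
Harvest vs Basil: Harvest wins 17–14.
Harvest vs Maru: Maru wins 22–9.
Basil–Maru: Basil 16–15.
Juniper beats each of Harvest, Basil, Maru — Juniper is the Condorcet winner.

Juniper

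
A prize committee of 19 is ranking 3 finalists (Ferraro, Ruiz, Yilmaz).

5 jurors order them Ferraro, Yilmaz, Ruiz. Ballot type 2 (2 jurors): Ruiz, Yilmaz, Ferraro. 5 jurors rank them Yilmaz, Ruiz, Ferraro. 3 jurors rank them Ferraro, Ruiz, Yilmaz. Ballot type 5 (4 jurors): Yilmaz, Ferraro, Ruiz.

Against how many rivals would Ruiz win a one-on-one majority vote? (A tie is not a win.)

Ruiz against each rival (19 jurors):
Ruiz vs Ferraro: Ruiz is ranked higher on 2+5 = 7 ballots, Ferraro on 12. Ferraro wins 12–7.
Ruiz vs Yilmaz: Yilmaz, 14–5.
Ruiz beats no one; loses to Ferraro, Yilmaz — 0 pairwise wins.

0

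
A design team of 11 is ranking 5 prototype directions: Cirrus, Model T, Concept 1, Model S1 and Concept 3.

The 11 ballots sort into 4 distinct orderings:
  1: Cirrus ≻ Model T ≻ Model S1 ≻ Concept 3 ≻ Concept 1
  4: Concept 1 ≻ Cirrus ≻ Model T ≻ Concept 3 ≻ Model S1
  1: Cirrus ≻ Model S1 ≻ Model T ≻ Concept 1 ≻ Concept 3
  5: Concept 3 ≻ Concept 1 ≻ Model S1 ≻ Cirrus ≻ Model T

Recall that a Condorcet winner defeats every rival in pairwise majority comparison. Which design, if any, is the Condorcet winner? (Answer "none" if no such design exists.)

none

Head-to-head results (11 engineers):
Cirrus vs Model T: 11 to 0, Cirrus.
Cirrus vs Concept 1: Cirrus preferred on 1+1 = 2 ballots; Concept 1 wins 9–2.
Cirrus vs Model S1: Cirrus preferred on 1+4+1 = 6 ballots; Cirrus wins 6–5.
Cirrus vs Concept 3: 6 to 5, Cirrus.
Model T vs Concept 1: 2 to 9, Concept 1.
Model T vs Model S1: 1+4 = 5 for Model T, 6 for Model S1 — Model S1 by 6–5.
Model T vs Concept 3: Model T preferred on 1+4+1 = 6 ballots; Model T wins 6–5.
Concept 1 vs Model S1: 4+5 = 9 for Concept 1, 2 for Model S1 — Concept 1 by 9–2.
Concept 1 vs Concept 3: 4+1 = 5 for Concept 1, 6 for Concept 3 — Concept 3 by 6–5.
Model S1 vs Concept 3: 2 to 9, Concept 3.
Each design drops at least one matchup (Cirrus loses to Concept 1; Model T loses to Cirrus; Concept 1 loses to Concept 3; Model S1 loses to Cirrus; Concept 3 loses to Cirrus); the cycle Cirrus > Concept 3 > Concept 1 > Cirrus rules out a Condorcet winner.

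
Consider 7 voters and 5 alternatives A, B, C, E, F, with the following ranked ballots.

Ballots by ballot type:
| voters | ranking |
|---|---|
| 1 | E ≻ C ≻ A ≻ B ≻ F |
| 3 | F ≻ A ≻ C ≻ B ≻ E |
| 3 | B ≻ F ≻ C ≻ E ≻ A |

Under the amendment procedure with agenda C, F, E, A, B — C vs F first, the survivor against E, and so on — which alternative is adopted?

B

Round 1: C vs F — 1–6, F advances.
Round 2: F vs E — 6–1, F advances.
Round 3: F vs A — 6–1, F advances.
Round 4: F vs B — 3–4, B advances.
The agenda winner is B.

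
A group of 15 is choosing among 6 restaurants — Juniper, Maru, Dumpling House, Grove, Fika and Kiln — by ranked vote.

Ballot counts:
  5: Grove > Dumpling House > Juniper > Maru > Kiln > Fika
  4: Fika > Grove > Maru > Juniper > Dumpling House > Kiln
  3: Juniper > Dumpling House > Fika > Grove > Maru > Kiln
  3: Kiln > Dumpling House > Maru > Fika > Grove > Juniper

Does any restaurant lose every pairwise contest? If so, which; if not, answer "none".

none

Pairwise majorities:
Juniper vs Maru: Juniper preferred on 5+3 = 8 ballots; Juniper wins 8–7.
Juniper vs Dumpling House: Dumpling House, 8–7.
Juniper vs Grove: 3 to 12, Grove.
Juniper vs Fika: Juniper, 8–7.
Juniper vs Kiln: Juniper is ranked higher on 5+4+3 = 12 ballots, Kiln on 3. Juniper wins 12–3.
Maru vs Dumpling House: Maru is ranked higher on 4 ballots, Dumpling House on 11. Dumpling House wins 11–4.
Maru vs Grove: Grove wins 12–3.
Maru vs Fika: Maru preferred on 5+3 = 8 ballots; Maru wins 8–7.
Maru vs Kiln: Maru preferred on 5+4+3 = 12 ballots; Maru wins 12–3.
Dumpling House vs Grove: Grove, 9–6.
Dumpling House vs Fika: Dumpling House wins 11–4.
Dumpling House vs Kiln: 5+4+3 = 12 for Dumpling House, 3 for Kiln — Dumpling House by 12–3.
Grove vs Fika: Grove is ranked higher on 5 ballots, Fika on 10. Fika wins 10–5.
Grove vs Kiln: 5+4+3 = 12 for Grove, 3 for Kiln — Grove by 12–3.
Fika vs Kiln: Fika preferred on 4+3 = 7 ballots; Kiln wins 8–7.
No restaurant is winless: Juniper beats Maru; Maru beats Fika; Dumpling House beats Juniper; Grove beats Juniper; Fika beats Grove; Kiln beats Fika. There is no Condorcet loser.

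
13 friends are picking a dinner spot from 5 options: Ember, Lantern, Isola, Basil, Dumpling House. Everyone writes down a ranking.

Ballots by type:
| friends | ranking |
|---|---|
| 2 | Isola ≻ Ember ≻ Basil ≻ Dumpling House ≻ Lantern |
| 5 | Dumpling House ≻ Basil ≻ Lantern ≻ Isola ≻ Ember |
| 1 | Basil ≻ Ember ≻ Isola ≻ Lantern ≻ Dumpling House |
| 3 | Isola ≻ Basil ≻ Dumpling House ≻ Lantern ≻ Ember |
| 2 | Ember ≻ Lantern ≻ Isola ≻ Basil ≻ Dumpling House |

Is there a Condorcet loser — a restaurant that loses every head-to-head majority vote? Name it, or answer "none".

Pairwise majorities:
Ember vs Lantern: Lantern wins 8–5.
Ember vs Isola: 1+2 = 3 for Ember, 10 for Isola — Isola by 10–3.
Ember vs Basil: Basil wins 9–4.
Ember vs Dumpling House: 5 to 8, Dumpling House.
Lantern vs Isola: 7 to 6, Lantern.
Lantern vs Basil: Basil, 11–2.
Lantern vs Dumpling House: Lantern is ranked higher on 1+2 = 3 ballots, Dumpling House on 10. Dumpling House wins 10–3.
Isola vs Basil: Isola, 7–6.
Isola vs Dumpling House: 8 to 5, Isola.
Basil vs Dumpling House: 8 to 5, Basil.
Only Ember has no wins; Ember is the Condorcet loser.

Ember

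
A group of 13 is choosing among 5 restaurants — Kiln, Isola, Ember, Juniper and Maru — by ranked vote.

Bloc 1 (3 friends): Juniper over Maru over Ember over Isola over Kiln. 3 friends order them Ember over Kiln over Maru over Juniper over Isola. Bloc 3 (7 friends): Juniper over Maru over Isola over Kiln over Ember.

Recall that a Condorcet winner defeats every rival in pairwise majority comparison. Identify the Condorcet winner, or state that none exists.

Check each pair by majority over 13 ballots:
Kiln vs Isola: Isola, 10–3.
Kiln vs Ember: Kiln, 7–6.
Kiln vs Juniper: Juniper, 10–3.
Kiln vs Maru: Maru, 10–3.
Isola–Ember: Isola 7–6.
Isola vs Juniper: Juniper wins 13–0.
Isola–Maru: Maru 13–0.
Ember vs Juniper: Juniper, 10–3.
Ember–Maru: Maru 10–3.
Juniper vs Maru: Juniper, 10–3.
Juniper defeats every rival head-to-head and is the Condorcet winner.

Juniper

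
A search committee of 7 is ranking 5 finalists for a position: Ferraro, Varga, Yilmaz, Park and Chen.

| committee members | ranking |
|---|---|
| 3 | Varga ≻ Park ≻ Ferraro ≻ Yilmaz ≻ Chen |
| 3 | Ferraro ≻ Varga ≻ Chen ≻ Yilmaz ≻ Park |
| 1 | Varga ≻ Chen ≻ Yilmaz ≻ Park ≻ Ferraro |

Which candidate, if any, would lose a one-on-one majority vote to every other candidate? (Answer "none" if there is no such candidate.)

Head-to-head results (7 committee members):
Ferraro vs Varga: 3 to 4, Varga.
Ferraro–Yilmaz: Ferraro 6–1.
Ferraro–Park: Park 4–3.
Ferraro vs Chen: Ferraro, 6–1.
Varga vs Yilmaz: Varga, 7–0.
Varga vs Park: Varga wins 7–0.
Varga–Chen: Varga 7–0.
Yilmaz vs Park: Yilmaz is ranked higher on 3+1 = 4 ballots, Park on 3. Yilmaz wins 4–3.
Yilmaz vs Chen: Yilmaz is ranked higher on 3 ballots, Chen on 4. Chen wins 4–3.
Park vs Chen: Park is ranked higher on 3 ballots, Chen on 4. Chen wins 4–3.
Every candidate wins at least one matchup (Ferraro beats Yilmaz; Varga beats Ferraro; Yilmaz beats Park; Park beats Ferraro; Chen beats Yilmaz), so there is no Condorcet loser.

none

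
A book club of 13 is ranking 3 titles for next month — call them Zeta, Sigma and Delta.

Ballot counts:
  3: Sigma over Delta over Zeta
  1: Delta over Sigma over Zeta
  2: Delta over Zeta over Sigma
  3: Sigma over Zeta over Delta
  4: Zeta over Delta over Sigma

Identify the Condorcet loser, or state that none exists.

none

Head-to-head results (13 members):
Zeta vs Sigma: 6 to 7, Sigma.
Zeta vs Delta: 7 to 6, Zeta.
Sigma vs Delta: 6 to 7, Delta.
Each book has at least one pairwise win (Zeta beats Delta; Sigma beats Zeta; Delta beats Sigma) — no Condorcet loser.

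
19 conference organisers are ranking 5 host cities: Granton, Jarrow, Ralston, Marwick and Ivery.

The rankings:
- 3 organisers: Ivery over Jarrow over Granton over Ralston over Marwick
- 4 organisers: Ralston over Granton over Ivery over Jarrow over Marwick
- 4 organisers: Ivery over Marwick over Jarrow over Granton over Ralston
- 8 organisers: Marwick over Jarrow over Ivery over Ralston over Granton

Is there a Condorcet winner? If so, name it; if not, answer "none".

Ivery

Head-to-head results (19 organisers):
Granton vs Jarrow: Jarrow wins 15–4.
Granton vs Ralston: Ralston wins 12–7.
Granton–Marwick: Marwick 12–7.
Granton–Ivery: Ivery 15–4.
Jarrow–Ralston: Jarrow 15–4.
Jarrow vs Marwick: Marwick, 12–7.
Jarrow vs Ivery: Ivery, 11–8.
Ralston vs Marwick: Marwick, 12–7.
Ralston–Ivery: Ivery 15–4.
Marwick vs Ivery: Ivery wins 11–8.
Ivery defeats every rival head-to-head and is the Condorcet winner.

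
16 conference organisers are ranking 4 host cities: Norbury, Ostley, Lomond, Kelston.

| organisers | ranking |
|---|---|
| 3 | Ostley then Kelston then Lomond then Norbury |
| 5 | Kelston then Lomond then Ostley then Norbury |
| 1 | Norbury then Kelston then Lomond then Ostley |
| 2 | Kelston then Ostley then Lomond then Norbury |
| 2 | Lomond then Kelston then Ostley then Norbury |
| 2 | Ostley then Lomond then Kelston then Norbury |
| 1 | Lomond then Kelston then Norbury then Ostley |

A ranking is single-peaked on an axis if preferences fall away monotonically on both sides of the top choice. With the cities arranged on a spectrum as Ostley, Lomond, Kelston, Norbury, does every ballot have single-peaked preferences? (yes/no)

no

Axis positions: Ostley=1, Lomond=2, Kelston=3, Norbury=4.
Type 1: ranking walks positions 1-3-2-4; Kelston is ranked above Lomond even though Lomond lies between Kelston and the peak Ostley on the axis — preferences dip and rise again. Not single-peaked.
Type 2 (peak Kelston at position 3): ranking walks positions 3-2-1-4, expanding outward from the peak — single-peaked.
Type 3 (peak Norbury at position 4): ranking walks positions 4-3-2-1, expanding outward from the peak — single-peaked.
Type 4: ranking walks positions 3-1-2-4; Ostley is ranked above Lomond even though Lomond lies between Ostley and the peak Kelston on the axis — preferences dip and rise again. Not single-peaked.
Type 5 (peak Lomond at position 2): ranking walks positions 2-3-1-4, expanding outward from the peak — single-peaked.
Type 6 (peak Ostley at position 1): ranking walks positions 1-2-3-4, expanding outward from the peak — single-peaked.
Type 7 (peak Lomond at position 2): ranking walks positions 2-3-4-1, expanding outward from the peak — single-peaked.
Type 1 violates single-peakedness, so the profile is not single-peaked on this axis.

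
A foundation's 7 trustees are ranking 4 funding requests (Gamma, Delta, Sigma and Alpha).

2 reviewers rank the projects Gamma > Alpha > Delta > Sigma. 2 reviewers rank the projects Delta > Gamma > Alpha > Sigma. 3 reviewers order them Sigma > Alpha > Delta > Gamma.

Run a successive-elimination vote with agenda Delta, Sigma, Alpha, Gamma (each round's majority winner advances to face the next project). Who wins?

Round 1: Delta vs Sigma — 4–3, Delta advances.
Round 2: Delta vs Alpha — 2–5, Alpha advances.
Round 3: Alpha vs Gamma — 3–4, Gamma advances.
The agenda winner is Gamma.

Gamma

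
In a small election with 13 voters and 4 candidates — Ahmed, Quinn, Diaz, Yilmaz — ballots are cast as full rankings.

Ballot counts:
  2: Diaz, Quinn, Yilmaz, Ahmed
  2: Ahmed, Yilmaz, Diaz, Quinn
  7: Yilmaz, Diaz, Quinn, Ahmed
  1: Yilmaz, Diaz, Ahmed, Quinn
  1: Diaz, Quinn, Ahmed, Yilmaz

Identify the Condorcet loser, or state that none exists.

Ahmed

Head-to-head results (13 voters):
Ahmed vs Quinn: Quinn wins 10–3.
Ahmed vs Diaz: Diaz, 11–2.
Ahmed vs Yilmaz: Yilmaz wins 10–3.
Quinn vs Diaz: Diaz, 13–0.
Quinn–Yilmaz: Yilmaz 10–3.
Diaz vs Yilmaz: 3 to 10, Yilmaz.
Only Ahmed has no wins; Ahmed is the Condorcet loser.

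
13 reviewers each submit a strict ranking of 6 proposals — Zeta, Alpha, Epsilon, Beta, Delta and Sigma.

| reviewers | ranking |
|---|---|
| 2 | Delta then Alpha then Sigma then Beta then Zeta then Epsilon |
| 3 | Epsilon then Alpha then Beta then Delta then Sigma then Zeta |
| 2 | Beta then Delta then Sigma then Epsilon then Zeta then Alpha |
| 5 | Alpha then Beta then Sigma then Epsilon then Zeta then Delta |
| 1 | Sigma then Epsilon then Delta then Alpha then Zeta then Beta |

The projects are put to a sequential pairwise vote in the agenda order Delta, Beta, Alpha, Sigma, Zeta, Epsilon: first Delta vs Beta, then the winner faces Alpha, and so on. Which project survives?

Alpha

Round 1: Delta vs Beta — 3–10, Beta advances.
Round 2: Beta vs Alpha — 2–11, Alpha advances.
Round 3: Alpha vs Sigma — 10–3, Alpha advances.
Round 4: Alpha vs Zeta — 11–2, Alpha advances.
Round 5: Alpha vs Epsilon — 7–6, Alpha advances.
Alpha survives the agenda.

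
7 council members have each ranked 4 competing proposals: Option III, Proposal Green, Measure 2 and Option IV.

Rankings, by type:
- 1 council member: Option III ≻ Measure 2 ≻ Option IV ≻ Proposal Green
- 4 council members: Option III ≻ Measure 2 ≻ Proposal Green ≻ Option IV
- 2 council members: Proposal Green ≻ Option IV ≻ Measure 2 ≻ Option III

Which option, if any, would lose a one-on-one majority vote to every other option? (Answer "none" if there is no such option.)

Option IV

Pairwise majorities:
Option III vs Proposal Green: Option III preferred on 1+4 = 5 ballots; Option III wins 5–2.
Option III vs Measure 2: Option III wins 5–2.
Option III vs Option IV: 5 to 2, Option III.
Proposal Green–Measure 2: Measure 2 5–2.
Proposal Green vs Option IV: Proposal Green, 6–1.
Measure 2 vs Option IV: 1+4 = 5 for Measure 2, 2 for Option IV — Measure 2 by 5–2.
Option IV is beaten in every head-to-head and is the Condorcet loser.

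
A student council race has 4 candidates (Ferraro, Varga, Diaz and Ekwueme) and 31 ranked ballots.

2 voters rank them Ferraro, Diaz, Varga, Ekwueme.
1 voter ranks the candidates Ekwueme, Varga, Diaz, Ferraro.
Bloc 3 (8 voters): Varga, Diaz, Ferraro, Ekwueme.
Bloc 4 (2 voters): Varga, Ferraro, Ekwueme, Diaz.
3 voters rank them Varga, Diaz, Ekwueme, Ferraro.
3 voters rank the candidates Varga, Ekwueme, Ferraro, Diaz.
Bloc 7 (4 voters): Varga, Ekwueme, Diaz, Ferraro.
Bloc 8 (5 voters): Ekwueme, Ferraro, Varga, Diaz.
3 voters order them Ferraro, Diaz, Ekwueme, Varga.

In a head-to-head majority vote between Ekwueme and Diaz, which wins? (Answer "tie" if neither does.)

Diaz

Ballots ranking Ekwueme above Diaz: 1 + 2 + 3 + 4 + 5 = 15.
Ballots ranking Diaz above Ekwueme: 31 − 15 = 16.
Diaz wins the head-to-head 16–15.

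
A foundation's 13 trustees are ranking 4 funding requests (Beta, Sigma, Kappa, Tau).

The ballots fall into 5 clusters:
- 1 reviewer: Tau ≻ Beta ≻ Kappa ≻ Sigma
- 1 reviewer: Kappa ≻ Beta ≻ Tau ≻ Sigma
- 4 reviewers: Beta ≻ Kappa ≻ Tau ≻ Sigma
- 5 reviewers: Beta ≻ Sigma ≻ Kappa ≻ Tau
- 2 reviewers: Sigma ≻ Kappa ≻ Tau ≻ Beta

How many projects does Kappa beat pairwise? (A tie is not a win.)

1

Kappa against each rival (13 reviewers):
Kappa vs Beta: 3 to 10, Beta.
Kappa vs Sigma: Kappa preferred on 1+1+4 = 6 ballots; Sigma wins 7–6.
Kappa vs Tau: Kappa preferred on 1+4+5+2 = 12 ballots; Kappa wins 12–1.
Kappa beats Tau; loses to Beta, Sigma — 1 pairwise win.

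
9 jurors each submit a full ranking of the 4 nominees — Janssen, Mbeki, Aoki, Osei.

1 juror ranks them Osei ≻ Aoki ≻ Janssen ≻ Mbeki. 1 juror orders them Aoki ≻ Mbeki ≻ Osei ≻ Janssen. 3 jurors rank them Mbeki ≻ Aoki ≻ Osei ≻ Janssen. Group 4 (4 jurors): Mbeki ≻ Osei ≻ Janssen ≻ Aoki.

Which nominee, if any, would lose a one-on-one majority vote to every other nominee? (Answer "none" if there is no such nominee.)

Janssen

Head-to-head results (9 jurors):
Janssen vs Mbeki: Mbeki, 8–1.
Janssen vs Aoki: Janssen is ranked higher on 4 ballots, Aoki on 5. Aoki wins 5–4.
Janssen vs Osei: Janssen is ranked higher on 0 ballots, Osei on 9. Osei wins 9–0.
Mbeki vs Aoki: Mbeki wins 7–2.
Mbeki vs Osei: Mbeki wins 8–1.
Aoki vs Osei: 1+3 = 4 for Aoki, 5 for Osei — Osei by 5–4.
Janssen loses to every other nominee — it is the Condorcet loser.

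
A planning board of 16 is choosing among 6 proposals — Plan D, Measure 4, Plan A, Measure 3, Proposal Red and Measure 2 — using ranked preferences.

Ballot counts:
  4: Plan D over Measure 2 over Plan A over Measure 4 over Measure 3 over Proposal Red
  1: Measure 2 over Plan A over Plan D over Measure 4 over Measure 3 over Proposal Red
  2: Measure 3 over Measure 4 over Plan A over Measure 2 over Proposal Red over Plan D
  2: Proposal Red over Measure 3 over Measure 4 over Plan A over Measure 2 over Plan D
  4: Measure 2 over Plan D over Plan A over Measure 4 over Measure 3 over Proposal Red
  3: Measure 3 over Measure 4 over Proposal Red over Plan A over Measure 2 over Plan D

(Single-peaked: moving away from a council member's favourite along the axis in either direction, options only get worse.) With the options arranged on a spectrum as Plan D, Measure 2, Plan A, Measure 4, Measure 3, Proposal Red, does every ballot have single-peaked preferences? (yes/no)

Axis positions: Plan D=1, Measure 2=2, Plan A=3, Measure 4=4, Measure 3=5, Proposal Red=6.
Bloc 1 (peak Plan D at position 1): ranking walks positions 1-2-3-4-5-6, expanding outward from the peak — single-peaked.
Bloc 2 (peak Measure 2 at position 2): ranking walks positions 2-3-1-4-5-6, expanding outward from the peak — single-peaked.
Bloc 3 (peak Measure 3 at position 5): ranking walks positions 5-4-3-2-6-1, expanding outward from the peak — single-peaked.
Bloc 4 (peak Proposal Red at position 6): ranking walks positions 6-5-4-3-2-1, expanding outward from the peak — single-peaked.
Bloc 5 (peak Measure 2 at position 2): ranking walks positions 2-1-3-4-5-6, expanding outward from the peak — single-peaked.
Bloc 6 (peak Measure 3 at position 5): ranking walks positions 5-4-6-3-2-1, expanding outward from the peak — single-peaked.
Every ranking is single-peaked on this axis.

yes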